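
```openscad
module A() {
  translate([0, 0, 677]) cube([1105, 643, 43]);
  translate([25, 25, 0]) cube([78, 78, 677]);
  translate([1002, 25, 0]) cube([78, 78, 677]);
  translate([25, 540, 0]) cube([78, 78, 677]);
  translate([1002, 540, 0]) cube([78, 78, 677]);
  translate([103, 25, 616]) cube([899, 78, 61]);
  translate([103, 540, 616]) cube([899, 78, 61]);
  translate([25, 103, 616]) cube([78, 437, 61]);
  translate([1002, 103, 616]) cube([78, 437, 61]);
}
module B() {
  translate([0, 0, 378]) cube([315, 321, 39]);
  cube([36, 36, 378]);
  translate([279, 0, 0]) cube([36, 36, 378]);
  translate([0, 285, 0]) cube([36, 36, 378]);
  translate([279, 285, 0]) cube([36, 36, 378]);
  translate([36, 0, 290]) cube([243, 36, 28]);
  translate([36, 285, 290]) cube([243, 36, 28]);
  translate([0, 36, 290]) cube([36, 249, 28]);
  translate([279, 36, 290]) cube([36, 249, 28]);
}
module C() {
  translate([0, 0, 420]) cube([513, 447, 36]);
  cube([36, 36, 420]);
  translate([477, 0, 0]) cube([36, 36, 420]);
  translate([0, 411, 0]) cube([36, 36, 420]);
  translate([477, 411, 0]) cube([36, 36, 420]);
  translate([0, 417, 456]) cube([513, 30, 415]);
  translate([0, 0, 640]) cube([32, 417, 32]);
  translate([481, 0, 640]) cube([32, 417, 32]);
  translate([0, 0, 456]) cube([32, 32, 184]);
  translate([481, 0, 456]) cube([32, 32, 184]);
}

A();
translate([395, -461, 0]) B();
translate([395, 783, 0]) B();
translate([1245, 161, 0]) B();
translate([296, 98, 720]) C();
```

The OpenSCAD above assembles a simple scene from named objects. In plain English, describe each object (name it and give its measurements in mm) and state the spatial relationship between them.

A is a table: top 1105 mm (x) × 643 mm (y), 43 mm thick, upper face at z = 720 mm, on four 78×78 mm square legs, each inset 25 mm from the nearest pair of top edges, running from z = 0 to the bottom of the top. Four apron rails, 78 mm thick and 61 mm tall, run between adjacent legs with their top edges flush with the underside of the top and their outer faces flush with the legs' outer faces.

B is a four-legged stool. The seat is a 315×321×39 mm slab whose top surface is at z = 417 mm; four square legs, each 36×36 mm in cross-section, run from the floor (z = 0) to the underside of the seat, each flush with a corner of the seat. Four stretchers, 36 mm wide and 28 mm tall, connect adjacent legs with their undersides at z = 290 mm, each running between the inner faces of the legs it joins and aligned with the legs' outer faces on the other axis.

C is a chair: 513×447 mm seat, 36 mm thick, top at z = 456 mm, on four 36 mm square corner legs flush with the seat edges. A 30 mm thick backrest slab spans the full seat width, extending 415 mm above the seat top, its back face flush with the seat's +y edge. Two armrests of 32×32 mm section run along each side from the seat's front edge to the front of the backrest, top faces 216 mm above the seat top and outer faces flush with the seat's x-edges; a 32×32 mm post under the front of each armrest stands on the seat at the front corner.

Three stools sit around the table at the −y, +y, +x sides. The chair is on top of the table, centred.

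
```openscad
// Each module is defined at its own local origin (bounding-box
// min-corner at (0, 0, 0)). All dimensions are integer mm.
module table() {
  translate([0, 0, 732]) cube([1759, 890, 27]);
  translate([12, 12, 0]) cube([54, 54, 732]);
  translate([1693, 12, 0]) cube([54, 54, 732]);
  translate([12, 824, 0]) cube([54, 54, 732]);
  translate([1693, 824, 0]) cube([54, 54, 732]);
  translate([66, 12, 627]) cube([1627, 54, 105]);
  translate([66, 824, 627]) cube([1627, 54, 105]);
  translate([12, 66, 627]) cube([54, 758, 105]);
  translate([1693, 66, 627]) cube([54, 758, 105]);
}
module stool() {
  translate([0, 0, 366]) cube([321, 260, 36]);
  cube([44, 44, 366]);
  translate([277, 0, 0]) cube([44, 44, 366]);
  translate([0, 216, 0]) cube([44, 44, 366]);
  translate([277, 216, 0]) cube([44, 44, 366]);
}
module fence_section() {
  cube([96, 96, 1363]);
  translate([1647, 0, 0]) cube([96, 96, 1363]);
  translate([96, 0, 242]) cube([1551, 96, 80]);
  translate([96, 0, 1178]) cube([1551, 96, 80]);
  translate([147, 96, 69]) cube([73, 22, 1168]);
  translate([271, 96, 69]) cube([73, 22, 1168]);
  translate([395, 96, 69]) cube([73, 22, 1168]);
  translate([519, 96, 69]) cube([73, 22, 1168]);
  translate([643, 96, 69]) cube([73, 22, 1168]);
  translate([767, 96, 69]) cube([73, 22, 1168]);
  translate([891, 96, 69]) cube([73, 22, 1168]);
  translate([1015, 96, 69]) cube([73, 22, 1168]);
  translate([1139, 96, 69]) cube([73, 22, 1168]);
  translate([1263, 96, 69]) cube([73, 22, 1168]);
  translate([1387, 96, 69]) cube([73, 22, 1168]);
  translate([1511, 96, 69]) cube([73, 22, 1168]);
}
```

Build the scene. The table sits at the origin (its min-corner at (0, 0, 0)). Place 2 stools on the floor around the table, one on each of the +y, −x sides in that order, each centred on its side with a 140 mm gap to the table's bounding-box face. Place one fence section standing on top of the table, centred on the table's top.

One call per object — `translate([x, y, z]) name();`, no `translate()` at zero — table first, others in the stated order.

table();
translate([719, 1030, 0]) stool();
translate([-461, 315, 0]) stool();
translate([8, 386, 759]) fence_section();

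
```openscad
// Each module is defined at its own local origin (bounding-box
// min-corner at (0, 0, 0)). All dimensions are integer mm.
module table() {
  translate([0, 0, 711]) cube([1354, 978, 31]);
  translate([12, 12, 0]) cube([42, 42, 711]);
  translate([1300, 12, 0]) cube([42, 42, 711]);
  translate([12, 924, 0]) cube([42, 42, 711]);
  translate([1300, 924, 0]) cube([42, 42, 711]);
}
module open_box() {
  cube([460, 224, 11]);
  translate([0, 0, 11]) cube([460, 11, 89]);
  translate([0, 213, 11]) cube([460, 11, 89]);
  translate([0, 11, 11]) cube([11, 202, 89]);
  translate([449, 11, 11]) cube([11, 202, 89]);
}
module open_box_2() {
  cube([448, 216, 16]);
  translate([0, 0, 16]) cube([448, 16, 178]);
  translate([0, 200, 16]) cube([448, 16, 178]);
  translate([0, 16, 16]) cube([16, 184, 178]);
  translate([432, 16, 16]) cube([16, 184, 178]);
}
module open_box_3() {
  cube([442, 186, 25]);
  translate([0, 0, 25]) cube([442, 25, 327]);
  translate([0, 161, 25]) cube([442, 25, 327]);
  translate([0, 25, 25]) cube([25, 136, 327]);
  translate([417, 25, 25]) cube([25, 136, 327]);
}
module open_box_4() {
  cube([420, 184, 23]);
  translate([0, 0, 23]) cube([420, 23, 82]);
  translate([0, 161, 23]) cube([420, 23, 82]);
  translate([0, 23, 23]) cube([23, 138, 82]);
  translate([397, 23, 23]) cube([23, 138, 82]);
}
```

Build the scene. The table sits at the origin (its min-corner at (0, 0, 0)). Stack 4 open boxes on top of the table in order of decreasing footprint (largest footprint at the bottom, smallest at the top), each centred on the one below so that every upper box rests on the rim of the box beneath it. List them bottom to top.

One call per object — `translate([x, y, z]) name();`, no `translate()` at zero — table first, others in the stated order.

table();
translate([447, 377, 742]) open_box();
translate([453, 381, 842]) open_box_2();
translate([456, 396, 1036]) open_box_3();
translate([467, 397, 1388]) open_box_4();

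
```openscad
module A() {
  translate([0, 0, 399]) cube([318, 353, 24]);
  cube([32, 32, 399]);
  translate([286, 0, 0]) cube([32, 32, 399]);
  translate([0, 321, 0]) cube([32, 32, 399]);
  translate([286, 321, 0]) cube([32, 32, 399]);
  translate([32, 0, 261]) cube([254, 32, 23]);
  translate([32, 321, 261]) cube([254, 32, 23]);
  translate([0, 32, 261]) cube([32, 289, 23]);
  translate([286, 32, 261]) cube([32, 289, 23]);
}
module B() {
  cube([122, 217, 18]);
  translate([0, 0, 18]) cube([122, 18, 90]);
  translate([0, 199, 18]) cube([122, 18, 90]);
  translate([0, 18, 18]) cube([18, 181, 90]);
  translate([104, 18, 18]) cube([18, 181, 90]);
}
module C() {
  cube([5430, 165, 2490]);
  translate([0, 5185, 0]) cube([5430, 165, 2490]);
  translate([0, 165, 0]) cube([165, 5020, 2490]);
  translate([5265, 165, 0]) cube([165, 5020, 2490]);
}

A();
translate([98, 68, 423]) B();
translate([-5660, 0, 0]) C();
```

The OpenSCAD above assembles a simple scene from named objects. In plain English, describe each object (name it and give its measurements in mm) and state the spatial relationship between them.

A is a four-legged stool. The seat is 318×353 mm, 24 mm thick, top at z = 423 mm. It stands on four square legs, each 32×32 mm in cross-section, from z = 0 to the seat underside, each flush with a corner of the seat. Four stretchers, 32 mm wide and 23 mm tall, connect adjacent legs with their undersides at z = 261 mm, each running between the inner faces of the legs it joins and aligned with the legs' outer faces on the other axis.

B is an open storage box with external size 122×217×108 mm and wall thickness 18 mm (the base is also 18 mm thick). The base covers the whole footprint; the four walls stand on the base, with the y-facing walls full-width and the x-facing walls fitting between their inner faces.

C is the wall frame of a small rectangular building: four walls, each 2490 mm tall and 165 mm thick, enclosing a footprint 5430 mm (x) by 5350 mm (y) outside-to-outside, with no floor or roof. The front and back walls (the −y and +y sides) span the full width; the two side walls fit between them.

The open box is on top of the stool, centred. The house frame is on the floor beside the stool on its −x side.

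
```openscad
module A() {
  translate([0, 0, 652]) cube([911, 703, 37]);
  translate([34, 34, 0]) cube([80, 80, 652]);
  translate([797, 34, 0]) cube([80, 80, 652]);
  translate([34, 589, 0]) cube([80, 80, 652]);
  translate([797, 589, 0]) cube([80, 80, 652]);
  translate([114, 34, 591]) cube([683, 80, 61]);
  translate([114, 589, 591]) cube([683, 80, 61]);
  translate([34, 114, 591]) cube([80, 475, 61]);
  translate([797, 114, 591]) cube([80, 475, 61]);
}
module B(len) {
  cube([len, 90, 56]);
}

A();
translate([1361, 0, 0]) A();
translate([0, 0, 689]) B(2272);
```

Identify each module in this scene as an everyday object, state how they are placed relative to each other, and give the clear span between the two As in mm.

A is a table. B is a beam. A beam spans the tops of two tables. The clear span between the two tables is 450 mm.

Second table starts at x = 1361; first ends at x = 911; clear span = 1361 − 911 = 450 mm.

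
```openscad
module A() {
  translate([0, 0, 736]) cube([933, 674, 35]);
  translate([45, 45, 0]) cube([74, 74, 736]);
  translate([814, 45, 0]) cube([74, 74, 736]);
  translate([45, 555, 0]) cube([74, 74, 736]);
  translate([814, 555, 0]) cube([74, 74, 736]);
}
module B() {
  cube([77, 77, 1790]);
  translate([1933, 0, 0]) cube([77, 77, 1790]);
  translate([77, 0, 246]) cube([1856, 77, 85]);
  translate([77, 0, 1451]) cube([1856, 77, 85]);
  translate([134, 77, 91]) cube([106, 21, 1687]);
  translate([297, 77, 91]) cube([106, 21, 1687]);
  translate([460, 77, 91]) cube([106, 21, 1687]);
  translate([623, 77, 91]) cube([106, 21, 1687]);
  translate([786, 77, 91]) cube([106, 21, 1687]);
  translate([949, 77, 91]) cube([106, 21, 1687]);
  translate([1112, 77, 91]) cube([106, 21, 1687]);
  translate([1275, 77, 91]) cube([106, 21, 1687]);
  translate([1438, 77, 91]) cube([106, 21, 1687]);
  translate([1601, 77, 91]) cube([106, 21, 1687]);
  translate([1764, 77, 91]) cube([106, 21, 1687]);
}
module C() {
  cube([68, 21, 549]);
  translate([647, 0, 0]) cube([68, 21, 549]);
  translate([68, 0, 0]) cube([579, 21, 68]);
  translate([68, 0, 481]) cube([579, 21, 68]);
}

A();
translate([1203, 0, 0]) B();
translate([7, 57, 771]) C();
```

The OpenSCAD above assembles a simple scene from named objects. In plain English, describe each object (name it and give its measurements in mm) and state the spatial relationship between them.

A is a rectangular dining table. The top is 933×674×35 mm with its upper surface at z = 771 mm. It stands on four 74×74 mm square legs, each inset 45 mm from the nearest pair of top edges, running from the floor to the underside of the top.

B is a fence section. Two 77×77 mm posts, 1790 mm tall, stand on the floor with a clear span of 1856 mm between their inner faces. Two horizontal rails of 77×85 mm section span the gap between the posts with their undersides at z = 246 mm and z = 1451 mm, flush with the posts' −y face. 11 pickets, each 106 mm wide, 21 mm thick and 1687 mm tall, are fixed to the +y face of the rails with their bottoms at z = 91 mm, evenly spaced across the span with equal gaps (rounded down to the nearest mm) at the −x end and between each pair — any rounding remainder accumulates at the +x end.

C is a picture frame with a 579×413 mm rectangular opening (x by z) and a uniform 68 mm border on every side. Frame depth is 21 mm along y. It is built from two vertical stiles running the full outside height and two horizontal rails spanning the gap between the stiles.

The fence section is on the floor beside the table on its +x side. The picture frame is on top of the table.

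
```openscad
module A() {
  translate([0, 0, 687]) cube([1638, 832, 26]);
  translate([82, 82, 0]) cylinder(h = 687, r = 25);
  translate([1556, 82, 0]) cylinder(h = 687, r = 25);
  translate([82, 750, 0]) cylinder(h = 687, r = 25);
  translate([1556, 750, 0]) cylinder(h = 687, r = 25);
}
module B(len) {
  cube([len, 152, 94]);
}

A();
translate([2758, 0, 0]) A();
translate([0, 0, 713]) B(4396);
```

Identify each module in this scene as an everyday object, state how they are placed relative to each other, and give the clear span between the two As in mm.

Second table starts at x = 2758; first ends at x = 1638; clear span = 2758 − 1638 = 1120 mm.

A is a table. B is a beam. A beam spans the tops of two tables. The clear span between the two tables is 1120 mm.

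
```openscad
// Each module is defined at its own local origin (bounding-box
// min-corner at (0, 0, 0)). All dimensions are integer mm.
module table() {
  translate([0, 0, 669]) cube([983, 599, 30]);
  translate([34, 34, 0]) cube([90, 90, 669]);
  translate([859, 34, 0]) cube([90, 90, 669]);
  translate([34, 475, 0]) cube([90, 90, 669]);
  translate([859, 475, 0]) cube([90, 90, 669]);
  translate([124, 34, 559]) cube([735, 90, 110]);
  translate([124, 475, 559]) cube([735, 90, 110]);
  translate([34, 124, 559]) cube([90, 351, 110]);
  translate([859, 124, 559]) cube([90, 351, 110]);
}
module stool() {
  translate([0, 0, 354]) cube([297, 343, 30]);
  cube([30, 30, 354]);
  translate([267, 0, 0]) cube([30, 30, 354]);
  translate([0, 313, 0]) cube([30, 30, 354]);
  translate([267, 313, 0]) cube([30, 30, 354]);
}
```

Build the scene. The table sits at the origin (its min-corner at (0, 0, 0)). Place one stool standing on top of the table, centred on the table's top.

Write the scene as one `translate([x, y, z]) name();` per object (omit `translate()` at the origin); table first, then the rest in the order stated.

table();
translate([343, 128, 699]) stool();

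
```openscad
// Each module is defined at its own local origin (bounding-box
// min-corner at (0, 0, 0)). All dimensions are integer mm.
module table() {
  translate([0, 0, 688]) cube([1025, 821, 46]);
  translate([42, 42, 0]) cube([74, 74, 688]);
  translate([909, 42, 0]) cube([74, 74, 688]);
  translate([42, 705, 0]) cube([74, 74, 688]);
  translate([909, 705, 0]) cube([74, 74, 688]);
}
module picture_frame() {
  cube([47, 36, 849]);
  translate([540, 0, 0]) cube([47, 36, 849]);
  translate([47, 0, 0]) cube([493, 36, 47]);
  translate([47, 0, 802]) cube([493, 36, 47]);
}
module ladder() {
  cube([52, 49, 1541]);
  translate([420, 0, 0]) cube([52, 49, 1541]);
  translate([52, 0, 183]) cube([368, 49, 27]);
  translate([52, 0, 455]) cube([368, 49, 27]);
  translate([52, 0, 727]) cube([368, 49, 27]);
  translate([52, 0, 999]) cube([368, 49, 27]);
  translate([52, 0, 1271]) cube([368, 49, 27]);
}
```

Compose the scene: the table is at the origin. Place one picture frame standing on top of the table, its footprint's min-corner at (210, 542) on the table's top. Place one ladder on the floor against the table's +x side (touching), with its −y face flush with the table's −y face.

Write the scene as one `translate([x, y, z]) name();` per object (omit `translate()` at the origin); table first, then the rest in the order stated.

table();
translate([210, 542, 734]) picture_frame();
translate([1025, 0, 0]) ladder();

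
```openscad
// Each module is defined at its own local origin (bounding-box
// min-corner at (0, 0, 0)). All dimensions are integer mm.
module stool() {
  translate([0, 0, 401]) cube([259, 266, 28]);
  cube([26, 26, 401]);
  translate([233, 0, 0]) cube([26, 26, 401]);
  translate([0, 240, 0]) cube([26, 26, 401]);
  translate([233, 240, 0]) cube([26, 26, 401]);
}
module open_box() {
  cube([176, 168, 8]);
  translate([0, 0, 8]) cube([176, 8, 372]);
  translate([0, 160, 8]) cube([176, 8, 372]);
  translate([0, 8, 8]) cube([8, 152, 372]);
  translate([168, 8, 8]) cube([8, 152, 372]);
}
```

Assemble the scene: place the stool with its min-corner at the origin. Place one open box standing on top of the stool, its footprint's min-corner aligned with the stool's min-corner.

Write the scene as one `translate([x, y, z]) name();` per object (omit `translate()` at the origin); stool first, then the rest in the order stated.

stool();
translate([0, 0, 429]) open_box();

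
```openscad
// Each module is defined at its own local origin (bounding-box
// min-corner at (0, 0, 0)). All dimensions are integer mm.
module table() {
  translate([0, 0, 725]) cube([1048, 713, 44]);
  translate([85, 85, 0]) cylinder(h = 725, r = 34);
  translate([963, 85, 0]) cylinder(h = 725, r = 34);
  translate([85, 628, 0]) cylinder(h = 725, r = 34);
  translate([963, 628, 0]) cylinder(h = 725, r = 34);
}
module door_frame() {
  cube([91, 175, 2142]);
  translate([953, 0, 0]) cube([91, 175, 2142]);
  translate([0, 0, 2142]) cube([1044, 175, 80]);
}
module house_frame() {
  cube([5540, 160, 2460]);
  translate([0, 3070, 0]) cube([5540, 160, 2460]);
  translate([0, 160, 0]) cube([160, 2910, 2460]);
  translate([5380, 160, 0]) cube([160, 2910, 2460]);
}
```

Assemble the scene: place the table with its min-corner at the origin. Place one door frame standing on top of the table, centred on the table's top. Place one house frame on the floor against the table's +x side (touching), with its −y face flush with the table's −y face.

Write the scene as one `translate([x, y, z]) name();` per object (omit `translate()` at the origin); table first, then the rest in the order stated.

table();
translate([2, 269, 769]) door_frame();
translate([1048, 0, 0]) house_frame();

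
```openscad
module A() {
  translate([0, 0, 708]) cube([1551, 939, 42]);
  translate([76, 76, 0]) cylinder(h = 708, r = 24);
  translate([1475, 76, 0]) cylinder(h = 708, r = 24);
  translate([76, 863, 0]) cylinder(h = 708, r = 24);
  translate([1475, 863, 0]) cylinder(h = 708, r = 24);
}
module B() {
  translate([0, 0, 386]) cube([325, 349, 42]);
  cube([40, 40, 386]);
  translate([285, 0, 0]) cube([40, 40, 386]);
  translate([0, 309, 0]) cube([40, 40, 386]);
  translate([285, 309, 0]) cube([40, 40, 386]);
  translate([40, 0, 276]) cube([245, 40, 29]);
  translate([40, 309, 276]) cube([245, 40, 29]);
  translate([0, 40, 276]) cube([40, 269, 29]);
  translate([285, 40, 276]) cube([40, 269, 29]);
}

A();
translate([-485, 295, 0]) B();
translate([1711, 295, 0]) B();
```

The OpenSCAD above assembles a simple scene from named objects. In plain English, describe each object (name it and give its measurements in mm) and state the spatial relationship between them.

A is a table with a 1551×939 mm rectangular top, 42 mm thick, top surface at z = 750 mm, supported by four round legs of 48 mm diameter, each leg's bounding box inset 52 mm from the nearest pair of top edges, running from the floor.

B is a four-legged stool. The seat is a 325×349×42 mm slab whose top surface is at z = 428 mm; four square legs, each 40×40 mm in cross-section, run from the floor (z = 0) to the underside of the seat, each flush with a corner of the seat. Four stretchers, 40 mm wide and 29 mm tall, connect adjacent legs with their undersides at z = 276 mm, each running between the inner faces of the legs it joins and aligned with the legs' outer faces on the other axis.

Two stools sit around the table at the −x, +x sides.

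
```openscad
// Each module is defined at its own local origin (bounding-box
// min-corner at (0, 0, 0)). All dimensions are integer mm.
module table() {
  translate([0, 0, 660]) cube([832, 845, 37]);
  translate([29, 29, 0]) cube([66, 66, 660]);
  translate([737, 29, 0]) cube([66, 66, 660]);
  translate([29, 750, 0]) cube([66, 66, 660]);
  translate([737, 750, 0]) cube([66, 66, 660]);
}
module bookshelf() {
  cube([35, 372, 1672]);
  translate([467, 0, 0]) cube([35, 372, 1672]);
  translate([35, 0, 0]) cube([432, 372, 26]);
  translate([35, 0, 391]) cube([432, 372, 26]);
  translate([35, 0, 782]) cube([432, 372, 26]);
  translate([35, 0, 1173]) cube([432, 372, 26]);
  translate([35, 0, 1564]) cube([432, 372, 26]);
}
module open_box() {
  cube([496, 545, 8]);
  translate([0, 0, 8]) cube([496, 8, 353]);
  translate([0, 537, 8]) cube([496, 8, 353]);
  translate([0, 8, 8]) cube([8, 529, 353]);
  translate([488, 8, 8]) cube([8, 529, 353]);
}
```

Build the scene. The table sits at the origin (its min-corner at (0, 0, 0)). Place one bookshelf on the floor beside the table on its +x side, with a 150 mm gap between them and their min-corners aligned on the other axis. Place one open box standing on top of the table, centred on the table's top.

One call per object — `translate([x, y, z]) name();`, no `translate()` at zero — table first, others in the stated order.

table();
translate([982, 0, 0]) bookshelf();
translate([168, 150, 697]) open_box();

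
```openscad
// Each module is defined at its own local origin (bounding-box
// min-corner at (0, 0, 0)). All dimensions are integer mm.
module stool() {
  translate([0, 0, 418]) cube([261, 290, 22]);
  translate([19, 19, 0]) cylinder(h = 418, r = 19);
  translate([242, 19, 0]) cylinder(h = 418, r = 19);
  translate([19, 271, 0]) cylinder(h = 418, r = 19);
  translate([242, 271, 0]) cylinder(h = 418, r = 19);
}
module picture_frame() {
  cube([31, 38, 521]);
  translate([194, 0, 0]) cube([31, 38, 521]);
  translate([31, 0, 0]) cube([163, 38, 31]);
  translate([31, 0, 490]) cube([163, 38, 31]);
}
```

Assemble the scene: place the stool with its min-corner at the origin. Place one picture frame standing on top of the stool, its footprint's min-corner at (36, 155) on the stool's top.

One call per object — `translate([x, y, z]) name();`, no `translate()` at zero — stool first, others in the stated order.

stool();
translate([36, 155, 440]) picture_frame();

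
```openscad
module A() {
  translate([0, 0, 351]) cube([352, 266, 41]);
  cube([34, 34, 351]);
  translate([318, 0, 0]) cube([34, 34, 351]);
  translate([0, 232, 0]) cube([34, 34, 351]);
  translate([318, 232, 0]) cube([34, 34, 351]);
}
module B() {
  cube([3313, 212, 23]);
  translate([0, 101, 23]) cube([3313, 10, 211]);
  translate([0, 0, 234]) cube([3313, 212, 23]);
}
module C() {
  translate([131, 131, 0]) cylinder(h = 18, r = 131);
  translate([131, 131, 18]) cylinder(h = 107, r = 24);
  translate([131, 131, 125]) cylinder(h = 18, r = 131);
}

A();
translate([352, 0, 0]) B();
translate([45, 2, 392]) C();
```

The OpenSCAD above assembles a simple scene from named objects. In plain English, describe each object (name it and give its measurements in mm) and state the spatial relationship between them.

A is a simple wooden stool: a rectangular seat 352 mm (x) by 266 mm (y), 41 mm thick, top face at z = 392 mm, on four square legs, each 34×34 mm in cross-section. The legs rest on z = 0, each flush with a corner of the seat.

B is an I-beam lying along x, 3313 mm long. Overall section height 257 mm. Two flanges 212 mm wide (y) and 23 mm thick, one on the floor and one at the top; a web 10 mm thick runs between them, centred on the flange width.

C is a spool: two coaxial disc flanges of radius 131 mm and thickness 18 mm, joined by a core cylinder of radius 24 mm and height 107 mm. The lower flange rests on z = 0 and the three cylinders share a vertical axis.

The I-beam is against the stool's +x side, with their −y faces flush. The spool is on top of the stool, centred.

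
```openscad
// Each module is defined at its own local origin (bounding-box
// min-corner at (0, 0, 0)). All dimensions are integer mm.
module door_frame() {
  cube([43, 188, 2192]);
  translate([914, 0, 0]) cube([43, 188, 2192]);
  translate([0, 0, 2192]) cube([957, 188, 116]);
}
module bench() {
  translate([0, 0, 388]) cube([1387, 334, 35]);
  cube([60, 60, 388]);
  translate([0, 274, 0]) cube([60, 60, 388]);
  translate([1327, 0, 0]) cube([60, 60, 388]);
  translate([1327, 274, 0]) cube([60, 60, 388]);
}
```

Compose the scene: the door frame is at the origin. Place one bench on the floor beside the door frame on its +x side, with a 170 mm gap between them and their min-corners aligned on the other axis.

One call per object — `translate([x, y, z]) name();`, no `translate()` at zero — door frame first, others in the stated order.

door_frame();
translate([1127, 0, 0]) bench();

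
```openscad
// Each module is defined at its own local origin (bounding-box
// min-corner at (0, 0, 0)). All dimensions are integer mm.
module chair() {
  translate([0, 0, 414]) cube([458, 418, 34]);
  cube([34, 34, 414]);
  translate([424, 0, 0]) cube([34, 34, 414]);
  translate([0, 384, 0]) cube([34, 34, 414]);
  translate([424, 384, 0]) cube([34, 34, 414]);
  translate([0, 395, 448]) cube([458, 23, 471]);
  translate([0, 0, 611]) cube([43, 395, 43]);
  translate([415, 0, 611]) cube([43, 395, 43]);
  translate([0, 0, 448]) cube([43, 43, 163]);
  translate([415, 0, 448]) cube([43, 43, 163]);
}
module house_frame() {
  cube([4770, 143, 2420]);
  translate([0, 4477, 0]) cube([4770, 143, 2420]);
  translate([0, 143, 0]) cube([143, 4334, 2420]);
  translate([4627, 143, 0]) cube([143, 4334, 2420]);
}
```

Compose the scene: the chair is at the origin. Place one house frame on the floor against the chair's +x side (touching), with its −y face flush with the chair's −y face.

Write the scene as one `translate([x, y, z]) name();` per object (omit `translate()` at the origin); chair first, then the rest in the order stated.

chair();
translate([458, 0, 0]) house_frame();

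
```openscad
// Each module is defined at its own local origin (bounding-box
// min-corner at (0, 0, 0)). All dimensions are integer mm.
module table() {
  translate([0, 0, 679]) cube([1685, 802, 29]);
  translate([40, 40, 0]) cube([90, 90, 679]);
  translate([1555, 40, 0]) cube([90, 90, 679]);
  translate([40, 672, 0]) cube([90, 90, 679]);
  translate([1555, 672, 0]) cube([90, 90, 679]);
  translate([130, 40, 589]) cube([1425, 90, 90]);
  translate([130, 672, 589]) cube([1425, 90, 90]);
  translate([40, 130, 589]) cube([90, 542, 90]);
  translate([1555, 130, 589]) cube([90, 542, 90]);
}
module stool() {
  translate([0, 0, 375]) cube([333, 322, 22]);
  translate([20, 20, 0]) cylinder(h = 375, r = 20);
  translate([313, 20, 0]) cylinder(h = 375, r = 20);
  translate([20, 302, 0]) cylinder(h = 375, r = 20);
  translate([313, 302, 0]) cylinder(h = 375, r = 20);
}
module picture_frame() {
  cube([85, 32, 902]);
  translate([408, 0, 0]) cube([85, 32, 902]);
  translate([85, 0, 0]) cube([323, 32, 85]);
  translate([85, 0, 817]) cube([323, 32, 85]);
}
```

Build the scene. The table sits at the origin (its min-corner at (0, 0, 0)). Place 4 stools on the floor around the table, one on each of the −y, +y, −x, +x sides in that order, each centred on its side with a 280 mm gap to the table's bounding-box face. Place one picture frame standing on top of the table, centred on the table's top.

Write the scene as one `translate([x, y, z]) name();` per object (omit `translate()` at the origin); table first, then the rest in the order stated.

table();
translate([676, -602, 0]) stool();
translate([676, 1082, 0]) stool();
translate([-613, 240, 0]) stool();
translate([1965, 240, 0]) stool();
translate([596, 385, 708]) picture_frame();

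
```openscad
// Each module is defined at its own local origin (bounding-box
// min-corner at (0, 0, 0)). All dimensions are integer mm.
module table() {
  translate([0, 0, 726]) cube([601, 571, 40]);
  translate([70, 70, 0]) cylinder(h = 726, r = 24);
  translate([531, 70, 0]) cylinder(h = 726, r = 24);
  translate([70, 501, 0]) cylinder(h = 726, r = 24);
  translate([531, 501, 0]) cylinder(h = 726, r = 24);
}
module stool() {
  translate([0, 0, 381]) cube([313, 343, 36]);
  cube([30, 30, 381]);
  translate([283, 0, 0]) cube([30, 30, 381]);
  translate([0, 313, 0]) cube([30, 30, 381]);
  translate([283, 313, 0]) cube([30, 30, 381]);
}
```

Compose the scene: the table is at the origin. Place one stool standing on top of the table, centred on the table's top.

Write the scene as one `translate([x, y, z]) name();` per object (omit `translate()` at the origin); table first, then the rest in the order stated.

table();
translate([144, 114, 766]) stool();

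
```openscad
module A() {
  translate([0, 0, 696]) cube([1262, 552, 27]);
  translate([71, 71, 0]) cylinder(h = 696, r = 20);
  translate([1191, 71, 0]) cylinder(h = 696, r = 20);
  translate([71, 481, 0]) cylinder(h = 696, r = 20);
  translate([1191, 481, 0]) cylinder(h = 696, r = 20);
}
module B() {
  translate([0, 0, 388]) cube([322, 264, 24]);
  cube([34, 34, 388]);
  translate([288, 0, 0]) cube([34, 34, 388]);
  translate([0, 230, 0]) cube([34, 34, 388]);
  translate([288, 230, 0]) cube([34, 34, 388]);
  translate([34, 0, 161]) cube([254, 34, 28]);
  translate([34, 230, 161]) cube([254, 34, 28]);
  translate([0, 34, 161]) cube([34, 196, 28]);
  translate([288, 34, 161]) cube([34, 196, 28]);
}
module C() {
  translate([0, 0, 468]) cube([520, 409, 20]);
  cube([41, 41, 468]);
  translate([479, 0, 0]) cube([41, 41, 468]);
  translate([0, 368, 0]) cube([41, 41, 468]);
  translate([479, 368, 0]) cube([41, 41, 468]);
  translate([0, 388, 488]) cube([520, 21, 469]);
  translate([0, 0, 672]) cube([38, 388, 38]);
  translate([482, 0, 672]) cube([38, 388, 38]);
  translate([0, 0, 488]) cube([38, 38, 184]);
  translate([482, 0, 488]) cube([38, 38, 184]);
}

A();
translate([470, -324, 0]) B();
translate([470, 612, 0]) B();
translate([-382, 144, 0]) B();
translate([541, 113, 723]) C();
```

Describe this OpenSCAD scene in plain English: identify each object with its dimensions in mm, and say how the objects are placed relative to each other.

A is a table: top 1262 mm (x) × 552 mm (y), 27 mm thick, upper face at z = 723 mm, on four round legs of 40 mm diameter, each leg's bounding box inset 51 mm from the nearest pair of top edges, running from z = 0 to the bottom of the top.

B is a four-legged stool. The seat is a 322×264×24 mm slab whose top surface is at z = 412 mm; four square legs, each 34×34 mm in cross-section, run from the floor (z = 0) to the underside of the seat, each flush with a corner of the seat. Four stretchers, 34 mm wide and 28 mm tall, connect adjacent legs with their undersides at z = 161 mm, each running between the inner faces of the legs it joins and aligned with the legs' outer faces on the other axis.

C is a chair: 520×409 mm seat, 20 mm thick, top at z = 488 mm, on four 41 mm square corner legs flush with the seat edges. A 21 mm thick backrest slab spans the full seat width, extending 469 mm above the seat top, its back face flush with the seat's +y edge. Two armrests of 38×38 mm section run along each side from the seat's front edge to the front of the backrest, top faces 222 mm above the seat top and outer faces flush with the seat's x-edges; a 38×38 mm post under the front of each armrest stands on the seat at the front corner.

Three stools sit around the table at the −y, +y, −x sides. The chair is on top of the table.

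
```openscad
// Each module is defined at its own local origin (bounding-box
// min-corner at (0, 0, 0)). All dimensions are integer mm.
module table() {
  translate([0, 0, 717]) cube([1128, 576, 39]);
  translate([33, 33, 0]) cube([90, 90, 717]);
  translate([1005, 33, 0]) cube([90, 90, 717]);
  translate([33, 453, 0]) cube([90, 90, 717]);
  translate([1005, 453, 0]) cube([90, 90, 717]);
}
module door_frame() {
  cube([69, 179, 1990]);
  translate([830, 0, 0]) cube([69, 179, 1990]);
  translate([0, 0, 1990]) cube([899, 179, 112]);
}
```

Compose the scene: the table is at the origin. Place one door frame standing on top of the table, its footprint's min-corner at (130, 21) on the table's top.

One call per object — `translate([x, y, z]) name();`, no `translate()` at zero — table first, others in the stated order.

table();
translate([130, 21, 756]) door_frame();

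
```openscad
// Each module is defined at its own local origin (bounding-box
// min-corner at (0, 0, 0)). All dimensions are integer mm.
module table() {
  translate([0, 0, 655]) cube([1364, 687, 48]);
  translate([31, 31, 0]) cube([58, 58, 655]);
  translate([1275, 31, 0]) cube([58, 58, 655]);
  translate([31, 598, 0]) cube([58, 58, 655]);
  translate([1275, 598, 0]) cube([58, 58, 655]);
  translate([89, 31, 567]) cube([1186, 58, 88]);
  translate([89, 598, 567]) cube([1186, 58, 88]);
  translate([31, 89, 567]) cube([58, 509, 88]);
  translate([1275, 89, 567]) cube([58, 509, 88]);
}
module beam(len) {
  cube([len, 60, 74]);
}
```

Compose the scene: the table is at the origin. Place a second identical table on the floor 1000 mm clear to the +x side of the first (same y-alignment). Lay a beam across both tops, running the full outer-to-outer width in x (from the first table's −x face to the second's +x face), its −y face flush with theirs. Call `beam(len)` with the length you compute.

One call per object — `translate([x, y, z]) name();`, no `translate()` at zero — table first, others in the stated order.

table();
translate([2364, 0, 0]) table();
translate([0, 0, 703]) beam(3728);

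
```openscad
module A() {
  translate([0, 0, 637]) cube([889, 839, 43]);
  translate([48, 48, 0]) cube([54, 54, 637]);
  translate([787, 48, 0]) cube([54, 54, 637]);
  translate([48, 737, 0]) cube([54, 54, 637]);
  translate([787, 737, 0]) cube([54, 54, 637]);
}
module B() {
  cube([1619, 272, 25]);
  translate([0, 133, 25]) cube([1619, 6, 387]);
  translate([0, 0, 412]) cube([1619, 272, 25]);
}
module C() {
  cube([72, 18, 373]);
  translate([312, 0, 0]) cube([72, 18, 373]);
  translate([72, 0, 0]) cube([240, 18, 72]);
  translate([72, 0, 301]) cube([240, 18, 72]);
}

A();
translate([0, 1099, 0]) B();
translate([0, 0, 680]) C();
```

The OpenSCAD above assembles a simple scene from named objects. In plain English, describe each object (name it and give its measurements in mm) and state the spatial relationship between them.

A is a table: top 889 mm (x) × 839 mm (y), 43 mm thick, upper face at z = 680 mm, on four 54×54 mm square legs, each inset 48 mm from the nearest pair of top edges, running from z = 0 to the bottom of the top.

B is an I-beam lying along x, 1619 mm long. Overall section height 437 mm. Two flanges 272 mm wide (y) and 25 mm thick, one on the floor and one at the top; a web 6 mm thick runs between them, centred on the flange width.

C is a rectangular picture frame lying in the x–z plane (depth along y). The opening is 240 mm wide (x) by 229 mm tall (z), surrounded by a border 72 mm wide on all four sides. The frame is 18 mm deep and is made of two full-height vertical stiles with two horizontal rails fitted between them.

The I-beam is on the floor beside the table on its +y side. The picture frame is on top of the table.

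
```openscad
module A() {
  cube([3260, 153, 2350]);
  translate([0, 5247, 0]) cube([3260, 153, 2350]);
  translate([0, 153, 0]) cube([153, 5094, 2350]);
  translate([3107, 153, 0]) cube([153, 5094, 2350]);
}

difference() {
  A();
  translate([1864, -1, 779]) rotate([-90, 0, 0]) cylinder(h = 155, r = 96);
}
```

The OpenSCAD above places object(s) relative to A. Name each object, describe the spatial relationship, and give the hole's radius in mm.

A is a house frame. The house frame has a circular hole through its front wall. The hole's radius is 96 mm.

The subtracted cylinder has r = 96 mm.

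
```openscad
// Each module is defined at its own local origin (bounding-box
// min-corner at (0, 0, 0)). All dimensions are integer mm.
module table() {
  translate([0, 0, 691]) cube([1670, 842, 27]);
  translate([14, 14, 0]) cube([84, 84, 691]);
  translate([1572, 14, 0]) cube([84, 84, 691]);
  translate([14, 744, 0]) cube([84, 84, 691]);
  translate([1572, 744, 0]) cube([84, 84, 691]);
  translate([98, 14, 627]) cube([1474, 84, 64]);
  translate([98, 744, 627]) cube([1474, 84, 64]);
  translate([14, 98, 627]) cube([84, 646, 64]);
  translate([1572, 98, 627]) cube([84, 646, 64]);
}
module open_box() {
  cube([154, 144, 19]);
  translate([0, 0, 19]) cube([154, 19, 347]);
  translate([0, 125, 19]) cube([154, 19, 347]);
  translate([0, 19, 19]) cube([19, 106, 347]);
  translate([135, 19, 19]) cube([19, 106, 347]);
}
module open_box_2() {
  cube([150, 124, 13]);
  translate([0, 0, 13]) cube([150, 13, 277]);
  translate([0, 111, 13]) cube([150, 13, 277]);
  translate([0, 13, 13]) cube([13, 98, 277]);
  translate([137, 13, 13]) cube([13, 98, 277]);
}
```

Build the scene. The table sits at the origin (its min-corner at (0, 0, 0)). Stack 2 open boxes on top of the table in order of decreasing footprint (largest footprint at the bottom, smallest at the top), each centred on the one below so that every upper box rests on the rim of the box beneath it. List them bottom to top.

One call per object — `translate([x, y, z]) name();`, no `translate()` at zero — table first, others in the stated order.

table();
translate([758, 349, 718]) open_box();
translate([760, 359, 1084]) open_box_2();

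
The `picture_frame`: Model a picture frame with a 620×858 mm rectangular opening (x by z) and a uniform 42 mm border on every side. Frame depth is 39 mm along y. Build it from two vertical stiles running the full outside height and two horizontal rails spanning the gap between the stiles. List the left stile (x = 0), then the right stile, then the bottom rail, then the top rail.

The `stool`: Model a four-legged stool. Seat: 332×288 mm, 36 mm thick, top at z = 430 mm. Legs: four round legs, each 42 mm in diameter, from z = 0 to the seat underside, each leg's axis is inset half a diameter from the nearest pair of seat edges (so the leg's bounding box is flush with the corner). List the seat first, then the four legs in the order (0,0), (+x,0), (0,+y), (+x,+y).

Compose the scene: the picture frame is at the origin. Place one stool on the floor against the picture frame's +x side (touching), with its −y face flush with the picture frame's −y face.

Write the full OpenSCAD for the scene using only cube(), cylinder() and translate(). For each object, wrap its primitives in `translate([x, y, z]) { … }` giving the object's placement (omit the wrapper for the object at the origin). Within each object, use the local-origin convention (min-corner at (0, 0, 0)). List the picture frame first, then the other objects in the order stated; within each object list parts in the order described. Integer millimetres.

cube([42, 39, 942]);
translate([662, 0, 0]) cube([42, 39, 942]);
translate([42, 0, 0]) cube([620, 39, 42]);
translate([42, 0, 900]) cube([620, 39, 42]);
translate([704, 0, 0]) {
  translate([0, 0, 394]) cube([332, 288, 36]);
  translate([21, 21, 0]) cylinder(h = 394, r = 21);
  translate([311, 21, 0]) cylinder(h = 394, r = 21);
  translate([21, 267, 0]) cylinder(h = 394, r = 21);
  translate([311, 267, 0]) cylinder(h = 394, r = 21);
}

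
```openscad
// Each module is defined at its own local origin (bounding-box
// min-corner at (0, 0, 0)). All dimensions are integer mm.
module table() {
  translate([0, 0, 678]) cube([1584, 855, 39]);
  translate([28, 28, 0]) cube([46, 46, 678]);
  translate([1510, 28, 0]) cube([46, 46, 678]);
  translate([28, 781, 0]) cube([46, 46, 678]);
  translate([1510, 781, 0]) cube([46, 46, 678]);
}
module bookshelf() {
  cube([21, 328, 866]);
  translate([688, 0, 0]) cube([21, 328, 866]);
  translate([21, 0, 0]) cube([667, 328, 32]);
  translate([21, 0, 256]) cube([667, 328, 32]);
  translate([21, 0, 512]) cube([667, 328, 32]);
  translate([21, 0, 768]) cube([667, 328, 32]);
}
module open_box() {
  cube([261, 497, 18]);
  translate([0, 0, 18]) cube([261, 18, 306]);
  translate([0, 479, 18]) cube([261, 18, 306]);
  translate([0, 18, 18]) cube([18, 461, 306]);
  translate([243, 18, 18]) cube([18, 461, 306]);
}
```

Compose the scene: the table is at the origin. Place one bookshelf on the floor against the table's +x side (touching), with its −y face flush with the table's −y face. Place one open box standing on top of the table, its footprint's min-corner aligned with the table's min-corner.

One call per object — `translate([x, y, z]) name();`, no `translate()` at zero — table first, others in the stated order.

table();
translate([1584, 0, 0]) bookshelf();
translate([0, 0, 717]) open_box();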